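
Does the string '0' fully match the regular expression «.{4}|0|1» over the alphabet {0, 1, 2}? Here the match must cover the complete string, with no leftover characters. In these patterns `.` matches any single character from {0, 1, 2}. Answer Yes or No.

Yes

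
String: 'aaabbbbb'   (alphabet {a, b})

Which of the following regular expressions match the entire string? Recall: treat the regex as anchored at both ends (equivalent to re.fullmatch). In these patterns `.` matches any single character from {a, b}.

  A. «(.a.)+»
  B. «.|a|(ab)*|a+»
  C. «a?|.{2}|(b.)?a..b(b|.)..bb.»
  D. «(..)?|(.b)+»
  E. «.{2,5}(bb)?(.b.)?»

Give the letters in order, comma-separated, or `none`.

A → no match
B → no match
C → no match
D → no match
E → match

E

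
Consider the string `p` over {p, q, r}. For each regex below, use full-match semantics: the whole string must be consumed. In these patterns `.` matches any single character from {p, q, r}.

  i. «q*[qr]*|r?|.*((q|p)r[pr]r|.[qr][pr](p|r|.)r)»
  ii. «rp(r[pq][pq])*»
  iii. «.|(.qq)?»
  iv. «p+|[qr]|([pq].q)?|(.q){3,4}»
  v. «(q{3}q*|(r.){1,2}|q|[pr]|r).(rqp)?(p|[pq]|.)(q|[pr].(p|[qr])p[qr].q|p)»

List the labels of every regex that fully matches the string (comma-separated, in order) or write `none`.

iii, iv

i → no match
ii → no match — must start with `rp`
iii → match
iv → match
v → no match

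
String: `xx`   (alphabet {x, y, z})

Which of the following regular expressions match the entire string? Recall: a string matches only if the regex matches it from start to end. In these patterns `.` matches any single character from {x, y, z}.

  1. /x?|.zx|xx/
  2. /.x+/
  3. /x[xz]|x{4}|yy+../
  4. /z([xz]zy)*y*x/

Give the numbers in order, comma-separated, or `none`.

1, 2, 3

1 → match
2 → match
3 → match
4 → no match — must start with `z`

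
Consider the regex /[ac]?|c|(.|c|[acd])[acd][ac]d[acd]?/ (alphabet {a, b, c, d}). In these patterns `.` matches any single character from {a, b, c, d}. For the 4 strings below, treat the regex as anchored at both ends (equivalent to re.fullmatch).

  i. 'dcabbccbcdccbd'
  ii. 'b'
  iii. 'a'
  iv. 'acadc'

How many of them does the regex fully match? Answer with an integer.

2

i → no match
ii → no match
iii → match
iv → match
Total matched: 2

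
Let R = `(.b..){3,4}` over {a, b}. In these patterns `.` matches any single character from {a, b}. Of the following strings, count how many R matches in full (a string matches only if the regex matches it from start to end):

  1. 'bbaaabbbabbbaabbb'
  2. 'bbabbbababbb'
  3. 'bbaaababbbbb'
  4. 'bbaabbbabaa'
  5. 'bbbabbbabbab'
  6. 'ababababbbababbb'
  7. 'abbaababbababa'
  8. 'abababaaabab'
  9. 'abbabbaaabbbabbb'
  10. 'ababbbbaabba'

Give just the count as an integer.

1 → no match
2 → match
3 → match
4 → no match
5 → match
6 → match
7 → no match
8 → match
9 → match
10 → match
Total matched: 7

7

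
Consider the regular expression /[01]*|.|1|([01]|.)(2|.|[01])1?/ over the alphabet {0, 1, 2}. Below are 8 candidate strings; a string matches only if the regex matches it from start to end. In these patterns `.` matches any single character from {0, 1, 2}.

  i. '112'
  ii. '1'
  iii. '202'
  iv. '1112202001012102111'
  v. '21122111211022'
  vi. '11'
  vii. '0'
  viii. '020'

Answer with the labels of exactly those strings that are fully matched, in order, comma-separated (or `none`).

i → no match
ii → match
iii → no match
iv → no match
v → no match
vi → match
vii → match
viii → no match

ii, vi, vii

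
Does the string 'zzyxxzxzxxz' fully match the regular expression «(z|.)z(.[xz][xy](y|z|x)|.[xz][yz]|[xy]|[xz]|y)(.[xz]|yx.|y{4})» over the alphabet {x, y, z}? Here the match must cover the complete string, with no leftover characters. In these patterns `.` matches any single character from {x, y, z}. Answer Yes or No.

No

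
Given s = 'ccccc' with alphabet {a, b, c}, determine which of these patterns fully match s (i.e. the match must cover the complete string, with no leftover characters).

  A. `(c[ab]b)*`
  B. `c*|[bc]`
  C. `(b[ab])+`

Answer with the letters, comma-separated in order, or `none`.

A → no match
B → match
C → no match — must start with 'b'

B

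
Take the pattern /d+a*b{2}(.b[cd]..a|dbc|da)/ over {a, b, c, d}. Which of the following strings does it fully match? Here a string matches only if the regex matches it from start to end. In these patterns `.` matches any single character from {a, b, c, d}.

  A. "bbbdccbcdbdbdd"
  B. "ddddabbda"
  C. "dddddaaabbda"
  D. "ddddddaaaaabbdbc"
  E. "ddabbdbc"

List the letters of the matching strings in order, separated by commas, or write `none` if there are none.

A → no match — must start with "d"
B. "ddddabbda" → match
C. "dddddaaabbda" → match
D → match
E. "ddabbdbc" → match

B, C, D, E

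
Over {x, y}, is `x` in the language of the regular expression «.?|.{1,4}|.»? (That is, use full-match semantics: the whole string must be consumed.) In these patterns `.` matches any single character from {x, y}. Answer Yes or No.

Yes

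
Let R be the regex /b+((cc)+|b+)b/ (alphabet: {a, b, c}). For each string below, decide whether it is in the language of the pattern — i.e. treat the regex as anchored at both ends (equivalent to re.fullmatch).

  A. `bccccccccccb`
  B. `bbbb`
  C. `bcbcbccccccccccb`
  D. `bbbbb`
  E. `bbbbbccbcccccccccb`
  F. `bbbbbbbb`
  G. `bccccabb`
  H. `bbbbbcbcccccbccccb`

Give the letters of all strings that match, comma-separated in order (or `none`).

A, B, D, F

A → match
B → match
C → no match
D → match
E → no match
F → match
G → no match
H → no match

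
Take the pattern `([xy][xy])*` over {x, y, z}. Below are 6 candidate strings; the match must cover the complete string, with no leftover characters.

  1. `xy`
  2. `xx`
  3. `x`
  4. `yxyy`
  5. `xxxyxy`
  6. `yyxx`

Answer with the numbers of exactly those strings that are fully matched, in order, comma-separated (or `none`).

1 → match
2 → match
3 → no match
4 → match
5 → match
6 → match

1, 2, 4, 5, 6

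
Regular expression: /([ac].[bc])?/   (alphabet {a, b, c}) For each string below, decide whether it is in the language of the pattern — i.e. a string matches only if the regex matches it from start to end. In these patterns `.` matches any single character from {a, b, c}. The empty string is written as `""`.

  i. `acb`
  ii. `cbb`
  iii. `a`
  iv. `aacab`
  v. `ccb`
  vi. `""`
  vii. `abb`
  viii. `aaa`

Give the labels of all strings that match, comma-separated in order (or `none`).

i → match
ii → match
iii → no match
iv → no match
v → match
vi → match
vii → match
viii → no match

i, ii, v, vi, vii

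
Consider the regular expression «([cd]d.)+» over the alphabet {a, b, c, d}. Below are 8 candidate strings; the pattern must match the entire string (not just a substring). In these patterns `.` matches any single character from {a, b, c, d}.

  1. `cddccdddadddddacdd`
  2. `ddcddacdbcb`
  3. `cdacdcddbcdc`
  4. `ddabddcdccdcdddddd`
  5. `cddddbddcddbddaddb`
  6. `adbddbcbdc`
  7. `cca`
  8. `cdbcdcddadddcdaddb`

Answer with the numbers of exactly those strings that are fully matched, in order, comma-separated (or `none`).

1 → no match
2 → no match
3 → match
4 → no match
5 → match
6 → no match
7 → no match
8 → match

3, 5, 8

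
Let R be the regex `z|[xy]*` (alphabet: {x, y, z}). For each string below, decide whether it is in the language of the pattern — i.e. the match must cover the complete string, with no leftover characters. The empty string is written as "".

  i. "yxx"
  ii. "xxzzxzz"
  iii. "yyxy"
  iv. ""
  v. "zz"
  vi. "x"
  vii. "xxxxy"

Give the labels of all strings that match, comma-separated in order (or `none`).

i. "yxx" → match
ii. "xxzzxzz" → no match
iii. "yyxy" → match
iv. "" → match
v. "zz" → no match
vi. "x" → match
vii. "xxxxy" → match

i, iii, iv, vi, vii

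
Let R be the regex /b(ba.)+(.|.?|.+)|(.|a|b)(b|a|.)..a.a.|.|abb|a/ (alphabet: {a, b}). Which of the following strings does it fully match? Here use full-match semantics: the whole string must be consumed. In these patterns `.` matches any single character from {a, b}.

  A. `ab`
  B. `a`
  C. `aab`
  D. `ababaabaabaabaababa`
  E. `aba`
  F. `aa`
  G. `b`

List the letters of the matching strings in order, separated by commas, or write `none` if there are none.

A. `ab` → no match
B. `a` → match
C. `aab` → no match
D → no match
E. `aba` → no match
F. `aa` → no match
G. `b` → match

B, G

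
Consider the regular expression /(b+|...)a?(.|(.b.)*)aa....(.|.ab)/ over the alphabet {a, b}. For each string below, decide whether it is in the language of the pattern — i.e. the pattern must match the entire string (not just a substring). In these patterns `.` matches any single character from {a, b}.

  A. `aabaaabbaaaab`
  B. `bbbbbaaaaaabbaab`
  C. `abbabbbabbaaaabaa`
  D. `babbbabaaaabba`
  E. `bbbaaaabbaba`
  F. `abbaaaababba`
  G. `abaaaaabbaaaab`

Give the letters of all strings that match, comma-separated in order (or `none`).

A, B, C, E, F, G

A → match
B → match
C → match
D → no match
E → match
F → match
G → match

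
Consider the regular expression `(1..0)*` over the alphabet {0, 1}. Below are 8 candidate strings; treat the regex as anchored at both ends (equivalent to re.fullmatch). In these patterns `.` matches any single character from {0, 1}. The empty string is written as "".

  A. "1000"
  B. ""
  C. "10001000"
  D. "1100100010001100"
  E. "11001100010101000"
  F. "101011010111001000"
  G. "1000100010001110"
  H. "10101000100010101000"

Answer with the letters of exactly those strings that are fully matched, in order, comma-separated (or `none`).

A → match
B → match
C → match
D → match
E → no match
F → no match
G → match
H → match

A, B, C, D, G, H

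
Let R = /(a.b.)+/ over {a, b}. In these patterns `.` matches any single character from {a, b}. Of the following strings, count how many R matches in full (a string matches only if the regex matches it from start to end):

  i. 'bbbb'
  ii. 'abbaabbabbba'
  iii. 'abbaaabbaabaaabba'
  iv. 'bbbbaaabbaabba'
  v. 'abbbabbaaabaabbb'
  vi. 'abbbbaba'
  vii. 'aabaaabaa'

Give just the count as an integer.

i → no match — must start with 'a'
ii → no match
iii → no match
iv → no match — must start with 'a'
v → match
vi → no match
vii → no match
Total matched: 1

1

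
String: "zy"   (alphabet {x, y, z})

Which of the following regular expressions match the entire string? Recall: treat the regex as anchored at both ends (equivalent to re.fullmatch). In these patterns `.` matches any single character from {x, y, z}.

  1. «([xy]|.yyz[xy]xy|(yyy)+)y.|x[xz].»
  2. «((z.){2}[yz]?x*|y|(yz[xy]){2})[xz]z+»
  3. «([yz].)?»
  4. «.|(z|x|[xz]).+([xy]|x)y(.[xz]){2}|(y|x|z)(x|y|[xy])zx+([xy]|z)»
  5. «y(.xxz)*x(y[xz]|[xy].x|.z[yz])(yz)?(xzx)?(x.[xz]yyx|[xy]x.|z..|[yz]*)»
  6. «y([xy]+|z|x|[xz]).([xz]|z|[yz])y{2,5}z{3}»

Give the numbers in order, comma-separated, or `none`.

1 → no match
2 → no match — must end with "z"
3 → match
4 → no match
5 → no match — must start with "y"
6 → no match — must start with "y"

3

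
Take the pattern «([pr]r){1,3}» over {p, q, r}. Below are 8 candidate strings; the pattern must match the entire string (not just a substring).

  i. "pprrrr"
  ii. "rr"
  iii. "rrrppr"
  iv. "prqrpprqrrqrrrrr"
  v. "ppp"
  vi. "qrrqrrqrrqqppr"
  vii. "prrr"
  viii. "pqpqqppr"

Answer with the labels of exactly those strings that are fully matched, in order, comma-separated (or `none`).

i → no match
ii → match
iii → no match
iv → no match
v → no match — must end with "r"
vi → no match
vii → match
viii → no match

ii, vii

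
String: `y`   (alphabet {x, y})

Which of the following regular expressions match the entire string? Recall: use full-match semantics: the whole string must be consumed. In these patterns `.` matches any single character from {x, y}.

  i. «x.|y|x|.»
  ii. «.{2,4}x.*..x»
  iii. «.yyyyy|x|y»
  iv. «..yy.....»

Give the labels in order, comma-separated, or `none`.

i, iii

i → match
ii → no match — must end with `x`
iii → match
iv → no match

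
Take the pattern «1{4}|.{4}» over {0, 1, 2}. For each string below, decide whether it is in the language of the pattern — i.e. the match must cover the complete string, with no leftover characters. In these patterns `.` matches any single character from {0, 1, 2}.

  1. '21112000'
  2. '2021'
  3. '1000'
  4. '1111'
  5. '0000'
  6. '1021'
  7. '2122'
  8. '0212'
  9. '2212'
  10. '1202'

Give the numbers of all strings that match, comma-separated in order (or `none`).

2, 3, 4, 5, 6, 7, 8, 9, 10

1 → no match
2 → match
3 → match
4 → match
5 → match
6 → match
7 → match
8 → match
9 → match
10 → match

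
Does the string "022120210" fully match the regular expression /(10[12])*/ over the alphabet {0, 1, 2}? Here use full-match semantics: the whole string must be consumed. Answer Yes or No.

No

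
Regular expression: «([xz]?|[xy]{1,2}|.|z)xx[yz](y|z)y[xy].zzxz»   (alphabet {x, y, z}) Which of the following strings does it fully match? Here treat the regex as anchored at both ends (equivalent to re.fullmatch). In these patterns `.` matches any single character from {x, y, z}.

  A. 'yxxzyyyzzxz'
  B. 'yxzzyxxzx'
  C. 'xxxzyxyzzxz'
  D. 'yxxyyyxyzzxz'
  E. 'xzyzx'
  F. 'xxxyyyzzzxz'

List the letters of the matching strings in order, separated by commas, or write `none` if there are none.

A. 'yxxzyyyzzxz' → no match
B. 'yxzzyxxzx' → no match — must end with 'zzxz'
C. 'xxxzyxyzzxz' → no match
D. 'yxxyyyxyzzxz' → match
E. 'xzyzx' → no match — must end with 'zzxz'
F. 'xxxyyyzzzxz' → no match

D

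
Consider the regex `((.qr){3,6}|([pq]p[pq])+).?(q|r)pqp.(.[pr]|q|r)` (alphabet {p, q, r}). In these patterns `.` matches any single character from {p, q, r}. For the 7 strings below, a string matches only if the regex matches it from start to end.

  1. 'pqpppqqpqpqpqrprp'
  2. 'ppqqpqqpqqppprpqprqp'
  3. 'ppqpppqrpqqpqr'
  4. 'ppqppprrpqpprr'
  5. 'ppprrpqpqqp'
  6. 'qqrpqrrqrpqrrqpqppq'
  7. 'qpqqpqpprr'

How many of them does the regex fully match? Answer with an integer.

1 → no match
2 → match
3 → no match
4 → match
5 → match
6 → match
7 → match
Total matched: 5

5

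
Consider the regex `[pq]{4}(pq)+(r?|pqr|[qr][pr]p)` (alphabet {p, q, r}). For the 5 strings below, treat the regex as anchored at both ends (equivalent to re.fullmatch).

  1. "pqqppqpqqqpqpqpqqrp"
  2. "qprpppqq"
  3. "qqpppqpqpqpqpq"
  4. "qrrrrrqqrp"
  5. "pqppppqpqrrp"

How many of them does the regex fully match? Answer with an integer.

1 → no match
2 → no match
3 → match
4 → no match
5 → no match
Total matched: 1

1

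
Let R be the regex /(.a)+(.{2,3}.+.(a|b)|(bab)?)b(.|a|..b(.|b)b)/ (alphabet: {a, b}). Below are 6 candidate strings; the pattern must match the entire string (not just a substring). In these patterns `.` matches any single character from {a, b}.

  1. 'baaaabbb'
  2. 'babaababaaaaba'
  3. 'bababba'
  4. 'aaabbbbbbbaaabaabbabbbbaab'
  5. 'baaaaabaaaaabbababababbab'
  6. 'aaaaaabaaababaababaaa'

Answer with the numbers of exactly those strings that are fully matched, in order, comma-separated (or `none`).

1 → no match
2 → match
3 → match
4 → no match
5 → match
6 → no match

2, 3, 5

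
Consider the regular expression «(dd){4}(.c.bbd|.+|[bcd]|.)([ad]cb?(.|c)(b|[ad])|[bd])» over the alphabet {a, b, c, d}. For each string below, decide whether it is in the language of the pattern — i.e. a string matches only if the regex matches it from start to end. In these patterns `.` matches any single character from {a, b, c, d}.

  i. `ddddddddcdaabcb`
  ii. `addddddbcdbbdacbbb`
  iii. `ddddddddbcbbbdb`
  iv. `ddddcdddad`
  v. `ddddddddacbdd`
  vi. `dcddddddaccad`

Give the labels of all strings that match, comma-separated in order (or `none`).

i, iii, v

i → match
ii → no match — must start with `dd`
iii → match
iv. `ddddcdddad` → no match
v → match
vi → no match — must start with `dd`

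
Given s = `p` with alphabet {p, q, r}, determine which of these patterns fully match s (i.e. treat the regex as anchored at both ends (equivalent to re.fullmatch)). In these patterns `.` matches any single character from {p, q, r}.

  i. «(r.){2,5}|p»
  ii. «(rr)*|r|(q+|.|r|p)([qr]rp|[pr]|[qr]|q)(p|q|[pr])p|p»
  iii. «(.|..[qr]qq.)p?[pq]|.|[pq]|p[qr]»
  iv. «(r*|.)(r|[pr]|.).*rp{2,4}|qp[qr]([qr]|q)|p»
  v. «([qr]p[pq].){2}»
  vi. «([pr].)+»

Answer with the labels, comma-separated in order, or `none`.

i → match
ii → match
iii → match
iv → match
v → no match
vi → no match

i, ii, iii, iv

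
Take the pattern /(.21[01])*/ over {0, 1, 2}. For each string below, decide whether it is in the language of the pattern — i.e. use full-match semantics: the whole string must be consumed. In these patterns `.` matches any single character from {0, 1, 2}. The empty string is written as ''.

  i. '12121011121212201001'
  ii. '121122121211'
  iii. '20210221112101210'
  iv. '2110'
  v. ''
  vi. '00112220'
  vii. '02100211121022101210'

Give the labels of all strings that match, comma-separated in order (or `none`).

v, vii

i → no match
ii → no match
iii → no match
iv → no match
v → match
vi → no match
vii → match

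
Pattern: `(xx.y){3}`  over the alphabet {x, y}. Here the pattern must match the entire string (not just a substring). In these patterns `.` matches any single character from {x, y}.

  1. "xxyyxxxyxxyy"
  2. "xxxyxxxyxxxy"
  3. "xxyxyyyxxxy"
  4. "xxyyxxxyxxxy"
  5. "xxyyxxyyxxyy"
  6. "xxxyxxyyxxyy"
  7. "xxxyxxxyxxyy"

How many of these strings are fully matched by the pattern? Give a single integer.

6

1 → match
2 → match
3 → no match
4 → match
5 → match
6 → match
7 → match
Total matched: 6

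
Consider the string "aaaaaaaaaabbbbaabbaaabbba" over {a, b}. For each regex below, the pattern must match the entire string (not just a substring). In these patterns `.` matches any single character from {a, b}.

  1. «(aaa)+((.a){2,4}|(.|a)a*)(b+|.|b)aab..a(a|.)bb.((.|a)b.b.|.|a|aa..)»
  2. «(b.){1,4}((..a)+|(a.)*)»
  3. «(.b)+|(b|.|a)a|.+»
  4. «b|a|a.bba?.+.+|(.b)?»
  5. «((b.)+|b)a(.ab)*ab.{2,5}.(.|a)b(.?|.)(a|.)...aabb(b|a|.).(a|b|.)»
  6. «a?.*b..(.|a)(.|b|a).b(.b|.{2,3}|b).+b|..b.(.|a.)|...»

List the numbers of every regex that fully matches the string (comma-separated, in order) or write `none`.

1, 3

1 → match
2 → no match — must start with "b"
3 → match
4 → no match
5 → no match — must start with "b"
6 → no match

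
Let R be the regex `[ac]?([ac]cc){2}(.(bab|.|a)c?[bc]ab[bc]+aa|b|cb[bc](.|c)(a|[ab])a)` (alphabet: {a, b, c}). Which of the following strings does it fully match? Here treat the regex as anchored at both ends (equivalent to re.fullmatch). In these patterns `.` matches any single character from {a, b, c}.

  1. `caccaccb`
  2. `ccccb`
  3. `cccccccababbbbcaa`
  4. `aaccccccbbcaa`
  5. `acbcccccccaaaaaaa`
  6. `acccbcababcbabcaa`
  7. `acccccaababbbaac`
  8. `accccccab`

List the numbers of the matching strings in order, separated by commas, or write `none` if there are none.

1 → match
2 → no match
3 → match
4 → match
5 → no match
6 → no match
7 → no match
8 → no match

1, 3, 4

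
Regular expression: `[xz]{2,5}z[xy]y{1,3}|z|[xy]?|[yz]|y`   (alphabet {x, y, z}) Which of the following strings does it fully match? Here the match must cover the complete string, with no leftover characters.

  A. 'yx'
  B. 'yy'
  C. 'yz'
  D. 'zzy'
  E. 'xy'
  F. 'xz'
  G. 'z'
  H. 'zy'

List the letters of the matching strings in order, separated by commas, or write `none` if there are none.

A → no match
B → no match
C → no match
D → no match
E → no match
F → no match
G → match
H → no match

G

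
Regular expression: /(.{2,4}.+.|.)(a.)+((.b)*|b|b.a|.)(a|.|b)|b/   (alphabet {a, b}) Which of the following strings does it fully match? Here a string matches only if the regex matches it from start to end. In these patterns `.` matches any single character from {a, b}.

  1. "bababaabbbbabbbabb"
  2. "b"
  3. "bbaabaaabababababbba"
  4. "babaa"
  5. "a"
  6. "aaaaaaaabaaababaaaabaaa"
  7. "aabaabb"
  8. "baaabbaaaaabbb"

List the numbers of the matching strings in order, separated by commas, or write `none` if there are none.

1 → match
2. "b" → match
3 → match
4. "babaa" → match
5. "a" → no match
6 → match
7. "aabaabb" → match
8 → match

1, 2, 3, 4, 6, 7, 8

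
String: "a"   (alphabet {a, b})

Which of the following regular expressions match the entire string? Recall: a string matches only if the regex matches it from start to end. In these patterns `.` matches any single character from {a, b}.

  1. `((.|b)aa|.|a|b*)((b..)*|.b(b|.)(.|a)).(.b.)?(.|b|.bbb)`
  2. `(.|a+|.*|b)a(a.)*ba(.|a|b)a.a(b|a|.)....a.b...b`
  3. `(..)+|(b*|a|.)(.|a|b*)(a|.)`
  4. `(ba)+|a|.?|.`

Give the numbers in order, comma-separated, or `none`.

1 → no match
2 → no match — must end with "b"
3 → match
4 → match

3, 4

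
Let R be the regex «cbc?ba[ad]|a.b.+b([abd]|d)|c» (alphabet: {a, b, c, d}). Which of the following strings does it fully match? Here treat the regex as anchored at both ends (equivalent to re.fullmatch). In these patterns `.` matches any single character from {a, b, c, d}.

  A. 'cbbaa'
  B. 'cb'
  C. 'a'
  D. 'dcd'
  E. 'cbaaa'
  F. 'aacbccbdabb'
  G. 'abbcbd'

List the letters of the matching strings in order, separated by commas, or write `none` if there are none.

A, G

A → match
B → no match
C → no match
D → no match
E → no match
F → no match
G → match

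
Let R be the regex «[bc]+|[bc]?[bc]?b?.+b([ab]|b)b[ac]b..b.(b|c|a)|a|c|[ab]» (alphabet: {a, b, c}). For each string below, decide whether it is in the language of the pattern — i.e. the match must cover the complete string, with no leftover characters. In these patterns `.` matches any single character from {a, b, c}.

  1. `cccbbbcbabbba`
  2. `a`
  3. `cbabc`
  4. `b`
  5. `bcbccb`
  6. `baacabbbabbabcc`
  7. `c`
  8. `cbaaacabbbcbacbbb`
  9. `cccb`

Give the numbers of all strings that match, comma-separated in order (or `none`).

1, 2, 4, 5, 6, 7, 8, 9

1 → match
2 → match
3 → no match
4 → match
5 → match
6 → match
7 → match
8 → match
9 → match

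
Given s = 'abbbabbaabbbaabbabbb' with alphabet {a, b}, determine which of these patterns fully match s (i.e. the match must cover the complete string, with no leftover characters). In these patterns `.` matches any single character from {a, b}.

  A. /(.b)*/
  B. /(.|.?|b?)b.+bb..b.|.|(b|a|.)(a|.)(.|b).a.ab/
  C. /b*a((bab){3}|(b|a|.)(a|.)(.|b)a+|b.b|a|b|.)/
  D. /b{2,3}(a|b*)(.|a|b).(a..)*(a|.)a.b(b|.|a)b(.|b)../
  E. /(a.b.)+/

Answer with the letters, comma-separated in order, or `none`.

B, E

A → no match
B → match
C → no match
D → no match — must start with 'b'
E → match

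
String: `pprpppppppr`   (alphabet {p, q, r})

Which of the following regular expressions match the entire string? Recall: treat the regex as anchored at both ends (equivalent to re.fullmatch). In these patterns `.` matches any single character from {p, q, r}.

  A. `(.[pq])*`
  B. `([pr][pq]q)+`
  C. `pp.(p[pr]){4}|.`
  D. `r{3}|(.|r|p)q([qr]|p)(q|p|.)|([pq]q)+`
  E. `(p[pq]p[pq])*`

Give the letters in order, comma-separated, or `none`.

A → no match
B → no match — must end with `q`
C → match
D → no match
E → no match

C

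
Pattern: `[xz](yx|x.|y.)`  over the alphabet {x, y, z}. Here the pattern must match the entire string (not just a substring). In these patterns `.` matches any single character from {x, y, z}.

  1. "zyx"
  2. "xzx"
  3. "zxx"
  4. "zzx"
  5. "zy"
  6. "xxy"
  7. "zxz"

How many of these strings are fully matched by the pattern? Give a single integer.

1. "zyx" → match
2. "xzx" → no match
3. "zxx" → match
4. "zzx" → no match
5. "zy" → no match
6. "xxy" → match
7. "zxz" → match
Total matched: 4

4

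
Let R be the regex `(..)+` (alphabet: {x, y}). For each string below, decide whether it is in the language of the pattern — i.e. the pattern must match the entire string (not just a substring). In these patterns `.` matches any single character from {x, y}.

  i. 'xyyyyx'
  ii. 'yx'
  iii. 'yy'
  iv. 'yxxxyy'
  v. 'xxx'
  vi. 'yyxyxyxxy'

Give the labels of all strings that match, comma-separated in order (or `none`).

i → match
ii → match
iii → match
iv → match
v → no match
vi → no match

i, ii, iii, iv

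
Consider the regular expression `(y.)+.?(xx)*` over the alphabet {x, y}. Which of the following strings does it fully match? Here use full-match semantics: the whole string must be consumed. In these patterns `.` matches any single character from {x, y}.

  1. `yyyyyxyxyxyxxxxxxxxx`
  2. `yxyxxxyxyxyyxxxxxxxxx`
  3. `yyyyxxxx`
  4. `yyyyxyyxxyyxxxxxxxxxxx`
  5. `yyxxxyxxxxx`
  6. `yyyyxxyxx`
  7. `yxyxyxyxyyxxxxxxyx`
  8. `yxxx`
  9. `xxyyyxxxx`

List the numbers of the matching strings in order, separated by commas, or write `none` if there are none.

1 → match
2 → no match
3 → match
4 → no match
5 → no match
6 → no match
7 → no match
8 → match
9 → no match — must start with `y`

1, 3, 8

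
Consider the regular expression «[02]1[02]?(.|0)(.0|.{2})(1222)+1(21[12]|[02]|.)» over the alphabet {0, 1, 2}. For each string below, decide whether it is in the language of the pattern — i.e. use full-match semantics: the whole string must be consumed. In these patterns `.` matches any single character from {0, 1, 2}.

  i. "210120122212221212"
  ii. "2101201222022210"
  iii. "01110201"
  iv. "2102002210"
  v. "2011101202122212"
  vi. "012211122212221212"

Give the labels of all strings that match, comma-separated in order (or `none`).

i → match
ii → no match
iii → no match
iv → no match
v → no match
vi → match

i, vi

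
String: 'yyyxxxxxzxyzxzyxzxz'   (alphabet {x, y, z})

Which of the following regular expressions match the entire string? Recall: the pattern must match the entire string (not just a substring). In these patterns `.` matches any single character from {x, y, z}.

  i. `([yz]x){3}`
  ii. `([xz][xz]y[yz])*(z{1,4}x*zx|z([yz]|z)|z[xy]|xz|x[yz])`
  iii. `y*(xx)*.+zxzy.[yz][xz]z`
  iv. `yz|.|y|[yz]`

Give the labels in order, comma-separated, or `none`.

iii

i → no match — must end with 'x'
ii → no match
iii → match
iv → no match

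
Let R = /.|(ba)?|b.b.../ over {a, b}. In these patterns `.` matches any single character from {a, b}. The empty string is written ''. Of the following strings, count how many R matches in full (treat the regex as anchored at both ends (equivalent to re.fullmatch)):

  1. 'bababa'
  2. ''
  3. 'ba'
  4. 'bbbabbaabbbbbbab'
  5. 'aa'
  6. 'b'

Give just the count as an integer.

1 → match
2 → match
3 → match
4 → no match
5 → no match
6 → match
Total matched: 4

4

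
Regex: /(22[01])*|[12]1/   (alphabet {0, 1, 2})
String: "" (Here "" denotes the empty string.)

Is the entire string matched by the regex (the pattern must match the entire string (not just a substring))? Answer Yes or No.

Yes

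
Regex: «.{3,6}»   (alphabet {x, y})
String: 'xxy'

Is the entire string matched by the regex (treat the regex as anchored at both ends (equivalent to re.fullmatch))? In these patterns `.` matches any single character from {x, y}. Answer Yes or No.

Yes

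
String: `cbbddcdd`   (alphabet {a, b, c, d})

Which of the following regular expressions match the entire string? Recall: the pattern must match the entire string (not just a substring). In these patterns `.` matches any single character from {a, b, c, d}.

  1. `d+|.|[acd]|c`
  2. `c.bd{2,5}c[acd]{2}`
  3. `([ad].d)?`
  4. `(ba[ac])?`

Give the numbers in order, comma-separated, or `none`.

1 → no match
2 → match
3 → no match
4 → no match

2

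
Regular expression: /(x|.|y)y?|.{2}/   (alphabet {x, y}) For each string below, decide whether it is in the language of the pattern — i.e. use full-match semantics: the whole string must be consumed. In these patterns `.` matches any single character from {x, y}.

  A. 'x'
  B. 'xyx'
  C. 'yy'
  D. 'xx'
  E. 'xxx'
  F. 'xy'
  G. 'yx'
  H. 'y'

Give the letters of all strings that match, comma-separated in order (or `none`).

A. 'x' → match
B. 'xyx' → no match
C. 'yy' → match
D. 'xx' → match
E. 'xxx' → no match
F. 'xy' → match
G. 'yx' → match
H. 'y' → match

A, C, D, F, G, H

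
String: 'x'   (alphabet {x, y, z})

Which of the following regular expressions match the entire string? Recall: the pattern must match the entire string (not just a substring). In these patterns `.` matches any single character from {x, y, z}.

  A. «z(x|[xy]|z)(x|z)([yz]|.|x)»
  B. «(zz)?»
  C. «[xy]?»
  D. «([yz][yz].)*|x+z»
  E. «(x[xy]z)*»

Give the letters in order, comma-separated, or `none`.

C

A → no match — must start with 'z'
B → no match
C → match
D → no match
E → no match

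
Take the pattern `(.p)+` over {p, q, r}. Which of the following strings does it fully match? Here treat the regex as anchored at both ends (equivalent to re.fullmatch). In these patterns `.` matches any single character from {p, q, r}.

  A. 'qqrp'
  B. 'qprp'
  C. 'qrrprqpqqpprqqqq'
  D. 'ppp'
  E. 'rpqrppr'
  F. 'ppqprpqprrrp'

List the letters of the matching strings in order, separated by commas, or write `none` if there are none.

A → no match
B → match
C → no match — must end with 'p'
D → no match
E → no match — must end with 'p'
F → no match

B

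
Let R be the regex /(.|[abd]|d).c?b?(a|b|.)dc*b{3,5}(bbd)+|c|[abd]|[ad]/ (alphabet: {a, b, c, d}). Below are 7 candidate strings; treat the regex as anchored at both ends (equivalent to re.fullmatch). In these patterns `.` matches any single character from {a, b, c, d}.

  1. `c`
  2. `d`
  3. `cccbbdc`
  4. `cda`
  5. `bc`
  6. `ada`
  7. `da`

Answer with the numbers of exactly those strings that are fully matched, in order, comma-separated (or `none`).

1. `c` → match
2. `d` → match
3. `cccbbdc` → no match
4. `cda` → no match
5. `bc` → no match
6. `ada` → no match
7. `da` → no match

1, 2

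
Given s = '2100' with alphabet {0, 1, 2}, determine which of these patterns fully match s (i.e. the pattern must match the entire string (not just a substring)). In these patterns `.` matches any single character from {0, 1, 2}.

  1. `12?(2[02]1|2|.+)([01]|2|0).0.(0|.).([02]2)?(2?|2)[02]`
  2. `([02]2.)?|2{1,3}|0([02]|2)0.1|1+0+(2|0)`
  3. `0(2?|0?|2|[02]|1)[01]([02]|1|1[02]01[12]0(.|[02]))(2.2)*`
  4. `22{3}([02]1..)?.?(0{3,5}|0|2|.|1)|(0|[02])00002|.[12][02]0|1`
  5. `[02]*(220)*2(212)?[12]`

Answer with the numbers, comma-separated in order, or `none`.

1 → no match — must start with '1'
2 → no match
3 → no match — must start with '0'
4 → match
5 → no match

4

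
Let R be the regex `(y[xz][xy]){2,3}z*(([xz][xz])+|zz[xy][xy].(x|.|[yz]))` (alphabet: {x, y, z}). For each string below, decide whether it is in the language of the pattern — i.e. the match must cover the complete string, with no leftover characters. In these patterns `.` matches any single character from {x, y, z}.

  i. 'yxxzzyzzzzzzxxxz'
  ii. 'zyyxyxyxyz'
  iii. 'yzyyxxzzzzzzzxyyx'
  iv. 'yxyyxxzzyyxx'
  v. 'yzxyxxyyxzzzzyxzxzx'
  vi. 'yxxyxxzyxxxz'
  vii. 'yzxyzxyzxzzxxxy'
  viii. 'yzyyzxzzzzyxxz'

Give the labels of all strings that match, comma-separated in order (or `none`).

i → no match
ii → no match — must start with 'y'
iii → match
iv → match
v → no match
vi → no match
vii → match
viii → match

iii, iv, vii, viii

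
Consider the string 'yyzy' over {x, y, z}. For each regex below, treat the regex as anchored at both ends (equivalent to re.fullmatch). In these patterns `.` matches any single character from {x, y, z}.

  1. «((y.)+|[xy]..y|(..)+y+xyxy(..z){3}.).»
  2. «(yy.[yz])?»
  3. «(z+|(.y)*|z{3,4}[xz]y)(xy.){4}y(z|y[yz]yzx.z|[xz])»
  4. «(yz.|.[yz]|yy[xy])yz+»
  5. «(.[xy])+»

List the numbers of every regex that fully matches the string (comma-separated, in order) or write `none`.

2, 5

1 → no match
2 → match
3 → no match
4 → no match — must end with 'z'
5 → match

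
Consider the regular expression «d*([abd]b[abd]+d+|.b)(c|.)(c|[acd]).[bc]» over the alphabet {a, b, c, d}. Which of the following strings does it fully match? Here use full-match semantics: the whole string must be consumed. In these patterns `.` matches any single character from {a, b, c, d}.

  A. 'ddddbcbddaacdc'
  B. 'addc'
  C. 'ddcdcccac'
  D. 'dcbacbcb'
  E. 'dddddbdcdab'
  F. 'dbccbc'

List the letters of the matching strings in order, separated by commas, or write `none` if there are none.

A → no match
B. 'addc' → no match
C. 'ddcdcccac' → no match
D. 'dcbacbcb' → no match
E. 'dddddbdcdab' → no match
F. 'dbccbc' → match

F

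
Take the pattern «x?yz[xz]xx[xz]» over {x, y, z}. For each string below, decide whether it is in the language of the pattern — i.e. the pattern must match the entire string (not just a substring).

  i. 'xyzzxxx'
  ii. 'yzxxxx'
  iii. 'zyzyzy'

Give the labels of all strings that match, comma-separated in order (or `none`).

i → match
ii → match
iii → no match

i, ii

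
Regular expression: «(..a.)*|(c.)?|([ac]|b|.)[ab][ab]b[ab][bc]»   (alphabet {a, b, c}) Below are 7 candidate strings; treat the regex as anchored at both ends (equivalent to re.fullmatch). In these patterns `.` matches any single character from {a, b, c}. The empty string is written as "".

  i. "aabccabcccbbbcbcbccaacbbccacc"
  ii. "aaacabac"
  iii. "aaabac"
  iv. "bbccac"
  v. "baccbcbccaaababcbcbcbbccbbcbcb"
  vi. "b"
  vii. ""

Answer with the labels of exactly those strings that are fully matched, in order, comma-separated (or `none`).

ii, iii, vii

i → no match
ii → match
iii → match
iv → no match
v → no match
vi → no match
vii → match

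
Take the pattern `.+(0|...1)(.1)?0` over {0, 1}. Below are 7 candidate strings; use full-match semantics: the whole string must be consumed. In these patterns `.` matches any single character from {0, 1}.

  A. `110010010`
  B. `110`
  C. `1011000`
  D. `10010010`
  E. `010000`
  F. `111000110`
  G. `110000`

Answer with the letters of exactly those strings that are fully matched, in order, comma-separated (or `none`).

A → match
B → no match
C → match
D → match
E → match
F → match
G → match

A, C, D, E, F, G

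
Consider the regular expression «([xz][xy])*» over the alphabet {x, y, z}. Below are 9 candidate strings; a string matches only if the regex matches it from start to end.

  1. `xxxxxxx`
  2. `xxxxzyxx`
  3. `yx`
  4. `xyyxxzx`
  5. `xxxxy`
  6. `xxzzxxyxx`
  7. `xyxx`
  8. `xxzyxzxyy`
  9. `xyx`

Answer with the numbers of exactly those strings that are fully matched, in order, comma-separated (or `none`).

2, 7

1 → no match
2 → match
3 → no match
4 → no match
5 → no match
6 → no match
7 → match
8 → no match
9 → no match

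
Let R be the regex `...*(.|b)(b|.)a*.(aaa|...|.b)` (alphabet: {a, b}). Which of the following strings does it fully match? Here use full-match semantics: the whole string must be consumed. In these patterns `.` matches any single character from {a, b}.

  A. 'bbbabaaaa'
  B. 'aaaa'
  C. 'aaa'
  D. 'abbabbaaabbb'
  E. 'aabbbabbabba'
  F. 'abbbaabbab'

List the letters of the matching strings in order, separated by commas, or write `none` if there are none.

A → match
B → no match
C → no match
D → match
E → match
F → match

A, D, E, F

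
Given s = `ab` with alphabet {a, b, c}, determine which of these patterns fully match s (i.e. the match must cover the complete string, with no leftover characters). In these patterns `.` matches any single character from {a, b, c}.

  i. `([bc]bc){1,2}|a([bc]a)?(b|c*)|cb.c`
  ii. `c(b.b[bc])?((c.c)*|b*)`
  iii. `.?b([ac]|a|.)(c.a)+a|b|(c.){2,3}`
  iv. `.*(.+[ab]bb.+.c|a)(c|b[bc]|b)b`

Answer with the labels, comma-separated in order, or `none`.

i

i → match
ii → no match — must start with `c`
iii → no match
iv → no match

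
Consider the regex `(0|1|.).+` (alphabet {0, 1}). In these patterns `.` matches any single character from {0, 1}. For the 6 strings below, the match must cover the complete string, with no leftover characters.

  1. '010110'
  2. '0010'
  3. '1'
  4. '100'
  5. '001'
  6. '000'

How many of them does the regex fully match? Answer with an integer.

5

1. '010110' → match
2. '0010' → match
3. '1' → no match
4. '100' → match
5. '001' → match
6. '000' → match
Total matched: 5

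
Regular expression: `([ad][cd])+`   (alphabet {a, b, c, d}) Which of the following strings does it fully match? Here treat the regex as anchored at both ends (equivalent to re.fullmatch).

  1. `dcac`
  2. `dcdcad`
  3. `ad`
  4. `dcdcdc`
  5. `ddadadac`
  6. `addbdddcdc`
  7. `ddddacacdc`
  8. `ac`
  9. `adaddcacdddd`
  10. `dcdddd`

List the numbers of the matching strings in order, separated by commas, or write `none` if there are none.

1 → match
2 → match
3 → match
4 → match
5 → match
6 → no match
7 → match
8 → match
9 → match
10 → match

1, 2, 3, 4, 5, 7, 8, 9, 10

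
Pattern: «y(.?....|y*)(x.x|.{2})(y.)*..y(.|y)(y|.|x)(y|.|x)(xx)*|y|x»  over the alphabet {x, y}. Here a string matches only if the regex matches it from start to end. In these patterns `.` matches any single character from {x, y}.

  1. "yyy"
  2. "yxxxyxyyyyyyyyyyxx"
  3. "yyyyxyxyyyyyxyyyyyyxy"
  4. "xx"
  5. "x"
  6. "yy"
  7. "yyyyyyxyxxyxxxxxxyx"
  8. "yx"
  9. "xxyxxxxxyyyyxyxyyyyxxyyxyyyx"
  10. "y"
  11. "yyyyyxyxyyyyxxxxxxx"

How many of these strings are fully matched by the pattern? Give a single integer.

1 → no match
2 → match
3 → match
4 → no match
5 → match
6 → no match
7 → no match
8 → no match
9 → no match
10 → match
11 → match
Total matched: 5

5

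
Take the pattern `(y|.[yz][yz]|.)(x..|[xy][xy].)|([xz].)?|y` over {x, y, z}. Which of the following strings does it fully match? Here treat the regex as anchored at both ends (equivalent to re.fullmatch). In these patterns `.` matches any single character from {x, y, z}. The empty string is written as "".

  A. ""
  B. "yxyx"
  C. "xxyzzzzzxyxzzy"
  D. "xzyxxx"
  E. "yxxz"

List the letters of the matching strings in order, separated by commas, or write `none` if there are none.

A → match
B → match
C → no match
D → match
E → match

A, B, D, E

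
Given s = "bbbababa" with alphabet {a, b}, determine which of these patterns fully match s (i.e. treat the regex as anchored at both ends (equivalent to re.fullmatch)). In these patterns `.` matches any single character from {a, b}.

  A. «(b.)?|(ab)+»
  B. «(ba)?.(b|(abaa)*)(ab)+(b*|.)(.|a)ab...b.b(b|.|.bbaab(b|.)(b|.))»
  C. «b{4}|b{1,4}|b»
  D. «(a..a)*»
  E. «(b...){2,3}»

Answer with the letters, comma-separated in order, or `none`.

A → no match
B → no match
C → no match — must end with "b"
D → no match
E → match

E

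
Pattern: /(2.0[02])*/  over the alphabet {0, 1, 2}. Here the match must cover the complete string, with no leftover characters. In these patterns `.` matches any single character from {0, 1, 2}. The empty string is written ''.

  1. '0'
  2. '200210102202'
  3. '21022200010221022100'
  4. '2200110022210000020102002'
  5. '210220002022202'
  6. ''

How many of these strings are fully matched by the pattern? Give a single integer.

1 → no match
2 → no match
3 → no match
4 → no match
5 → no match
6 → match
Total matched: 1

1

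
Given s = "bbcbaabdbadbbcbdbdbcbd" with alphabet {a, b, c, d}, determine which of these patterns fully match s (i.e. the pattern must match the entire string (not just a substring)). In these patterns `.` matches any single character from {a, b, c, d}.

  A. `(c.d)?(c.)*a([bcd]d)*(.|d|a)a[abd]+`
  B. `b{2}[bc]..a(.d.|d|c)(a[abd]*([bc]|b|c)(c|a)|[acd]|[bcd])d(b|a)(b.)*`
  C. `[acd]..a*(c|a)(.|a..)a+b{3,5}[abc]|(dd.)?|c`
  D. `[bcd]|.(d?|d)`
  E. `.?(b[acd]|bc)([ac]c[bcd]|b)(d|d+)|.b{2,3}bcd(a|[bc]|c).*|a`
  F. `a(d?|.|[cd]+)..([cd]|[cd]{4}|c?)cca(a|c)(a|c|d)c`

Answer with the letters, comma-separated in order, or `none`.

B

A → no match
B → match
C → no match
D → no match
E → no match
F → no match — must start with "a"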